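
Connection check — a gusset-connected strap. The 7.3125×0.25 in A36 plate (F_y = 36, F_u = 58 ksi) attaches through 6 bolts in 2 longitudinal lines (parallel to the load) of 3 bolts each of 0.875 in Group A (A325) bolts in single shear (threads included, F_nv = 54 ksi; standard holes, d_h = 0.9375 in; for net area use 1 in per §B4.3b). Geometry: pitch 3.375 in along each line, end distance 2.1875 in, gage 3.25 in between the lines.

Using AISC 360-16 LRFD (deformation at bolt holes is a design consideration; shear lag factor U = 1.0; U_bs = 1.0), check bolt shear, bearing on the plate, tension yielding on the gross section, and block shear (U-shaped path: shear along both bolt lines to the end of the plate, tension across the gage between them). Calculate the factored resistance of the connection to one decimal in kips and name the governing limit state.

Bolt shear: A_b = π(0.875)²/4 = 0.60132 in². φR_n = 0.75 × 54 × 0.60132 × 6 × 1 = 146.1 kips.
Bearing (0.25 in plate, F_u = 58 ksi): end bolts L_c = 2.1875 − 0.9375/2 = 1.71875, R_n = min(1.2×1.71875×0.25×58, 2.4×0.875×0.25×58) = 29.906 kips/bolt; interior L_c = 3.375 − 0.9375 = 2.4375, R_n = 30.45 kips/bolt. φR_n = 0.75 × (2×29.906 + 4×30.45) = 136.2 kips.
Tension yield (gross): A_g = 7.3125×0.25 = 1.8281 in². φR_n = 0.90 × 36 × 1.8281 = 59.2 kips.
Block shear: shear path 2×[2.1875+2×3.375] = 2×8.9375 in, A_gv = 4.4688, A_nv = 2×(8.9375 − 2.5×1)×0.25 = 3.2188 in²; tension across gage: (3.25 − 1×1)×0.25 = 0.5625 in². R_n = min(0.6×58×3.2188, 0.6×36×4.4688) + 1.0×58×0.5625 = min(112.01, 96.526) + 32.625 = 129.15 kips. φR_n = 0.75 × 129.15 = 96.9 kips.
Governing: min(146.1, 136.2, 59.2, 96.9) = 59.2 kips → gross-section yield.

59.2 kips (gross-section yield governs)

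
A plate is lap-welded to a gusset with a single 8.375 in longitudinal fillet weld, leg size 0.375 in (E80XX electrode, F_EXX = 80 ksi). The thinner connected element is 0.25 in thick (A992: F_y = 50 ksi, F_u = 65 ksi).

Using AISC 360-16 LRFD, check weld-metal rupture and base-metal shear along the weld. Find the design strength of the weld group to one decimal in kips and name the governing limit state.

Weld metal: throat = 0.707×0.375 = 0.26513 in, L = 8.375 in. φR_n = 0.75 × 0.6 × 80 × 0.26513 × 8.375 = 79.9 kips.
Base metal shear (0.25 in plate): yield φR_n = 1.0×0.6×50×0.25×8.375 = 62.8 kips; rupture φR_n = 0.75×0.6×65×0.25×8.375 = 61.2 kips; take 61.2 kips (rupture).
Governing: min(79.9, 61.2) = 61.2 kips → base-metal shear.

61.2 kips (base-metal shear governs)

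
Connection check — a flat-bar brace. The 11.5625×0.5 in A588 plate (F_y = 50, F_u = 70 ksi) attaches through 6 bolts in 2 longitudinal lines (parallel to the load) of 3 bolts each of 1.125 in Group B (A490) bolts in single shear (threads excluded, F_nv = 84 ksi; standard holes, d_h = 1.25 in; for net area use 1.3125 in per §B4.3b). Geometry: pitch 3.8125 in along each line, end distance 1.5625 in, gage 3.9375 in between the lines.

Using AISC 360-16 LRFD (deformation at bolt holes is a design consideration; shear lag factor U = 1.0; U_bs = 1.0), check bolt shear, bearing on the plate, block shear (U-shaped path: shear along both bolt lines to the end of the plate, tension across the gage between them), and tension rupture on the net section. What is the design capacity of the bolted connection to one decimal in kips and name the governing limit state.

Bolt shear: A_b = π(1.125)²/4 = 0.99402 in². φR_n = 0.75 × 84 × 0.99402 × 6 × 1 = 375.7 kips.
Bearing (0.5 in plate, F_u = 70 ksi): end bolts L_c = 1.5625 − 1.25/2 = 0.9375, R_n = min(1.2×0.9375×0.5×70, 2.4×1.125×0.5×70) = 39.375 kips/bolt; interior L_c = 3.8125 − 1.25 = 2.5625, R_n = 94.5 kips/bolt. φR_n = 0.75 × (2×39.375 + 4×94.5) = 342.6 kips.
Block shear: shear path 2×[1.5625+2×3.8125] = 2×9.1875 in, A_gv = 9.1875, A_nv = 2×(9.1875 − 2.5×1.3125)×0.5 = 5.9063 in²; tension across gage: (3.9375 − 1×1.3125)×0.5 = 1.3125 in². R_n = min(0.6×70×5.9063, 0.6×50×9.1875) + 1.0×70×1.3125 = min(248.06, 275.63) + 91.875 = 339.94 kips. φR_n = 0.75 × 339.94 = 255.0 kips.
Tension rupture (net): A_n = (11.5625 − 2×1.3125)×0.5 = 4.4688 in² (U = 1.0, A_e = A_n). φR_n = 0.75 × 70 × 4.4688 = 234.6 kips.
Governing: min(375.7, 342.6, 255.0, 234.6) = 234.6 kips → net-section rupture.

234.6 kips (net-section rupture governs)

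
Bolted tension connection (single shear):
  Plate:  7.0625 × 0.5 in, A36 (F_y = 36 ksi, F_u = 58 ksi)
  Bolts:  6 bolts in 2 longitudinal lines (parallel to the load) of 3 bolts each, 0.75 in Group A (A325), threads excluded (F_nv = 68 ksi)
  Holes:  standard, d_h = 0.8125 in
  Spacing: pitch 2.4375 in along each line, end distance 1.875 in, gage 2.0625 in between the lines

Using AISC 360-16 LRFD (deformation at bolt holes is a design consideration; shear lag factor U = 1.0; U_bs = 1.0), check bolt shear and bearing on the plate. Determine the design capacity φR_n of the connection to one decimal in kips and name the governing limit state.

Bolt shear: A_b = π(0.75)²/4 = 0.44179 in². φR_n = 0.75 × 68 × 0.44179 × 6 × 1 = 135.2 kips.
Bearing (0.5 in plate, F_u = 58 ksi): end bolts L_c = 1.875 − 0.8125/2 = 1.46875, R_n = min(1.2×1.46875×0.5×58, 2.4×0.75×0.5×58) = 51.113 kips/bolt; interior L_c = 2.4375 − 0.8125 = 1.625, R_n = 52.2 kips/bolt. φR_n = 0.75 × (2×51.113 + 4×52.2) = 233.3 kips.
Governing: min(135.2, 233.3) = 135.2 kips → bolt shear.

135.2 kips (bolt shear governs)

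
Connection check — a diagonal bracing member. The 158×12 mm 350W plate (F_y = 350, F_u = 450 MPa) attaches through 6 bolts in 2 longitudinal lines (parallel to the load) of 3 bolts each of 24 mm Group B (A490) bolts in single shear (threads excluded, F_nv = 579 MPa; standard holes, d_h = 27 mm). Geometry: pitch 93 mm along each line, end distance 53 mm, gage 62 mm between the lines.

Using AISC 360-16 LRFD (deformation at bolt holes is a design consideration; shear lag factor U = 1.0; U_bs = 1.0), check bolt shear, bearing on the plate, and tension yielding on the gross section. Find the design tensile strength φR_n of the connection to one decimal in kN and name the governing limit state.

Bolt shear: A_b = π(24)²/4 = 452.39 mm². φR_n = 0.75 × 579 × 452.39 × 6 × 1 = 1178.7 kN.
Bearing (12 mm plate, F_u = 450 MPa): end bolts L_c = 53 − 27/2 = 39.5, R_n = min(1.2×39.5×12×450, 2.4×24×12×450) = 255.96 kN/bolt; interior L_c = 93 − 27 = 66, R_n = 311.04 kN/bolt. φR_n = 0.75 × (2×255.96 + 4×311.04) = 1317.1 kN.
Tension yield (gross): A_g = 158×12 = 1896 mm². φR_n = 0.90 × 350 × 1896 = 597.2 kN.
Governing: min(1178.7, 1317.1, 597.2) = 597.2 kN → gross-section yield.

597.2 kN (gross-section yield governs)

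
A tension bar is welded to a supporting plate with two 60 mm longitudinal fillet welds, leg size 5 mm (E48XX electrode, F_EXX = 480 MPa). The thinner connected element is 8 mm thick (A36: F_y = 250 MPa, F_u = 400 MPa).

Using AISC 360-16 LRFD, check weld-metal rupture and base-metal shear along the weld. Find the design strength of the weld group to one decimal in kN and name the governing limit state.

91.6 kN (weld metal governs)

Weld metal: throat = 0.707×5 = 3.535 mm, L = 2×60 = 120 mm. φR_n = 0.75 × 0.6 × 480 × 3.535 × 120 = 91.6 kN.
Base metal shear (8 mm plate): yield φR_n = 1.0×0.6×250×8×120 = 144.0 kN; rupture φR_n = 0.75×0.6×400×8×120 = 172.8 kN; take 144.0 kN (yield).
Governing: min(91.6, 144.0) = 91.6 kN → weld metal.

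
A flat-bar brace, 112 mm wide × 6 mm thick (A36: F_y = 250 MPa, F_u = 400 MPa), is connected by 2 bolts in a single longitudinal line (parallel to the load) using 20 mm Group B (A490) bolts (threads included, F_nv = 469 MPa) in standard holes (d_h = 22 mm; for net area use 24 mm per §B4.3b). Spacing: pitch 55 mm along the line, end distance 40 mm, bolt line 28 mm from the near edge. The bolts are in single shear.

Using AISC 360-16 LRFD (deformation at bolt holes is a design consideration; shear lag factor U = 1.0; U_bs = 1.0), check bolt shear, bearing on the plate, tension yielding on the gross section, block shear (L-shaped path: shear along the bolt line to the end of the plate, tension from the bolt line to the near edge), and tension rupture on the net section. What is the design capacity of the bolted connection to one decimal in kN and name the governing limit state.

92.5 kN (block shear governs)

Bolt shear: A_b = π(20)²/4 = 314.16 mm². φR_n = 0.75 × 469 × 314.16 × 2 × 1 = 221.0 kN.
Bearing (6 mm plate, F_u = 400 MPa): end bolts L_c = 40 − 22/2 = 29, R_n = min(1.2×29×6×400, 2.4×20×6×400) = 83.52 kN/bolt; interior L_c = 55 − 22 = 33, R_n = 95.04 kN/bolt. φR_n = 0.75 × (1×83.52 + 1×95.04) = 133.9 kN.
Tension yield (gross): A_g = 112×6 = 672 mm². φR_n = 0.90 × 250 × 672 = 151.2 kN.
Block shear: shear path 1×[40+1×55] = 1×95 mm, A_gv = 570, A_nv = 1×(95 − 1.5×24)×6 = 354 mm²; tension to near edge: (28 − 0.5×24)×6 = 96 mm². R_n = min(0.6×400×354, 0.6×250×570) + 1.0×400×96 = min(84.96, 85.5) + 38.4 = 123.36 kN. φR_n = 0.75 × 123.36 = 92.5 kN.
Tension rupture (net): A_n = (112 − 1×24)×6 = 528 mm² (U = 1.0, A_e = A_n). φR_n = 0.75 × 400 × 528 = 158.4 kN.
Governing: min(221.0, 133.9, 151.2, 92.5, 158.4) = 92.5 kN → block shear.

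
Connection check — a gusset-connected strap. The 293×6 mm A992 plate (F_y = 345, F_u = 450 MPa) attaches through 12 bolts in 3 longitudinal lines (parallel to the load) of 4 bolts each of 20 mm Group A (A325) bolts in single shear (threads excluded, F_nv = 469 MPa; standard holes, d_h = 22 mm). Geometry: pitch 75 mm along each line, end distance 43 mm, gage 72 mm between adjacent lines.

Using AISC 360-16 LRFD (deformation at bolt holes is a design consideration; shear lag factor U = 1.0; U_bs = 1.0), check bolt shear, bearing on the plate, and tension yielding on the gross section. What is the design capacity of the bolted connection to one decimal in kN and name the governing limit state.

Bolt shear: A_b = π(20)²/4 = 314.16 mm². φR_n = 0.75 × 469 × 314.16 × 12 × 1 = 1326.1 kN.
Bearing (6 mm plate, F_u = 450 MPa): end bolts L_c = 43 − 22/2 = 32, R_n = min(1.2×32×6×450, 2.4×20×6×450) = 103.68 kN/bolt; interior L_c = 75 − 22 = 53, R_n = 129.6 kN/bolt. φR_n = 0.75 × (3×103.68 + 9×129.6) = 1108.1 kN.
Tension yield (gross): A_g = 293×6 = 1758 mm². φR_n = 0.90 × 345 × 1758 = 545.9 kN.
Governing: min(1326.1, 1108.1, 545.9) = 545.9 kN → gross-section yield.

545.9 kN (gross-section yield governs)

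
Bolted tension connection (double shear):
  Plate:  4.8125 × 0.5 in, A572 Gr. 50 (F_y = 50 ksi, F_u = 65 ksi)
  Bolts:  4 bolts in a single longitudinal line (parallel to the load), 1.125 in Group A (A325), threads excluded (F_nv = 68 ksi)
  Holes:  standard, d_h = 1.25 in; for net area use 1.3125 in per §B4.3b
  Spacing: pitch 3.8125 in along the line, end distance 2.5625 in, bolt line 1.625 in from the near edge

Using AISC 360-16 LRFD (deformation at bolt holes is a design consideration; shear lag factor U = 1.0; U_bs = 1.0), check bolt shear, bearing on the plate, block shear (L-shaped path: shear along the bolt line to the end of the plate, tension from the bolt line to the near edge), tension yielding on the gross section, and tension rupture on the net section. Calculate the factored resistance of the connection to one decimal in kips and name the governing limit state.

85.3 kips (net-section rupture governs)

Bolt shear: A_b = π(1.125)²/4 = 0.99402 in². φR_n = 0.75 × 68 × 0.99402 × 4 × 2 = 405.6 kips.
Bearing (0.5 in plate, F_u = 65 ksi): end bolts L_c = 2.5625 − 1.25/2 = 1.9375, R_n = min(1.2×1.9375×0.5×65, 2.4×1.125×0.5×65) = 75.563 kips/bolt; interior L_c = 3.8125 − 1.25 = 2.5625, R_n = 87.75 kips/bolt. φR_n = 0.75 × (1×75.563 + 3×87.75) = 254.1 kips.
Block shear: shear path 1×[2.5625+3×3.8125] = 1×14 in, A_gv = 7, A_nv = 1×(14 − 3.5×1.3125)×0.5 = 4.7031 in²; tension to near edge: (1.625 − 0.5×1.3125)×0.5 = 0.48438 in². R_n = min(0.6×65×4.7031, 0.6×50×7) + 1.0×65×0.48438 = min(183.42, 210) + 31.485 = 214.91 kips. φR_n = 0.75 × 214.91 = 161.2 kips.
Tension yield (gross): A_g = 4.8125×0.5 = 2.4063 in². φR_n = 0.90 × 50 × 2.4063 = 108.3 kips.
Tension rupture (net): A_n = (4.8125 − 1×1.3125)×0.5 = 1.75 in² (U = 1.0, A_e = A_n). φR_n = 0.75 × 65 × 1.75 = 85.3 kips.
Governing: min(405.6, 254.1, 161.2, 108.3, 85.3) = 85.3 kips → net-section rupture.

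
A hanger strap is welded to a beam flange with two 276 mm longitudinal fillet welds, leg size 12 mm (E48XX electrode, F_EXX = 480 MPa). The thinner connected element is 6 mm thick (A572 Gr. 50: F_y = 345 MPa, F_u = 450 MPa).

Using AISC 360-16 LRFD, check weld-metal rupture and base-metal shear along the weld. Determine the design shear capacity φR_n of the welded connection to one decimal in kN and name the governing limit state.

670.7 kN (base-metal shear governs)

Weld metal: throat = 0.707×12 = 8.484 mm, L = 2×276 = 552 mm. φR_n = 0.75 × 0.6 × 480 × 8.484 × 552 = 1011.6 kN.
Base metal shear (6 mm plate): yield φR_n = 1.0×0.6×345×6×552 = 685.6 kN; rupture φR_n = 0.75×0.6×450×6×552 = 670.7 kN; take 670.7 kN (rupture).
Governing: min(1011.6, 670.7) = 670.7 kN → base-metal shear.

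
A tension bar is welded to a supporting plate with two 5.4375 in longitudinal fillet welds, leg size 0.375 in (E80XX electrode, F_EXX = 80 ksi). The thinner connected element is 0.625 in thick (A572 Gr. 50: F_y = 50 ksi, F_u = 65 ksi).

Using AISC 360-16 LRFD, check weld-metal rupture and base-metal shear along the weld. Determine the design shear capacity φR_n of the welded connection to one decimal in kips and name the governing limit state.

103.8 kips (weld metal governs)

Weld metal: throat = 0.707×0.375 = 0.26513 in, L = 2×5.4375 = 10.875 in. φR_n = 0.75 × 0.6 × 80 × 0.26513 × 10.875 = 103.8 kips.
Base metal shear (0.625 in plate): yield φR_n = 1.0×0.6×50×0.625×10.875 = 203.9 kips; rupture φR_n = 0.75×0.6×65×0.625×10.875 = 198.8 kips; take 198.8 kips (rupture).
Governing: min(103.8, 198.8) = 103.8 kips → weld metal.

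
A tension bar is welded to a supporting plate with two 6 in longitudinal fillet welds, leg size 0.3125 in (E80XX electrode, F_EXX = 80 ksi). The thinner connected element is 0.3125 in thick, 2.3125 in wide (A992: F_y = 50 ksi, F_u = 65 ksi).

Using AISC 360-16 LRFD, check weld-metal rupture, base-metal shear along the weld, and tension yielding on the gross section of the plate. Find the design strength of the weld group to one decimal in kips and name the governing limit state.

32.5 kips (gross-section yield governs)

Weld metal: throat = 0.707×0.3125 = 0.22094 in, L = 2×6 = 12 in. φR_n = 0.75 × 0.6 × 80 × 0.22094 × 12 = 95.4 kips.
Base metal shear (0.3125 in plate): yield φR_n = 1.0×0.6×50×0.3125×12 = 112.5 kips; rupture φR_n = 0.75×0.6×65×0.3125×12 = 109.7 kips; take 109.7 kips (rupture).
Tension yield (gross): A_g = 2.3125×0.3125 = 0.72266 in². φR_n = 0.90 × 50 × 0.72266 = 32.5 kips.
Governing: min(95.4, 109.7, 32.5) = 32.5 kips → gross-section yield.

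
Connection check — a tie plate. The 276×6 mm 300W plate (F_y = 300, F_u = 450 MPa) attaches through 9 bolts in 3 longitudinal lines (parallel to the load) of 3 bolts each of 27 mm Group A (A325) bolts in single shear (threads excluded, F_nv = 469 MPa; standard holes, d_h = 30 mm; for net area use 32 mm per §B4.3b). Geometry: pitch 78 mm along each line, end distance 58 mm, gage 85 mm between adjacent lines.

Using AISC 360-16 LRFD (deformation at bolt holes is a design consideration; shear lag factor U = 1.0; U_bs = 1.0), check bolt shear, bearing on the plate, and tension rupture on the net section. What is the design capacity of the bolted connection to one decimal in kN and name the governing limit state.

364.5 kN (net-section rupture governs)

Bolt shear: A_b = π(27)²/4 = 572.56 mm². φR_n = 0.75 × 469 × 572.56 × 9 × 1 = 1812.6 kN.
Bearing (6 mm plate, F_u = 450 MPa): end bolts L_c = 58 − 30/2 = 43, R_n = min(1.2×43×6×450, 2.4×27×6×450) = 139.32 kN/bolt; interior L_c = 78 − 30 = 48, R_n = 155.52 kN/bolt. φR_n = 0.75 × (3×139.32 + 6×155.52) = 1013.3 kN.
Tension rupture (net): A_n = (276 − 3×32)×6 = 1080 mm² (U = 1.0, A_e = A_n). φR_n = 0.75 × 450 × 1080 = 364.5 kN.
Governing: min(1812.6, 1013.3, 364.5) = 364.5 kN → net-section rupture.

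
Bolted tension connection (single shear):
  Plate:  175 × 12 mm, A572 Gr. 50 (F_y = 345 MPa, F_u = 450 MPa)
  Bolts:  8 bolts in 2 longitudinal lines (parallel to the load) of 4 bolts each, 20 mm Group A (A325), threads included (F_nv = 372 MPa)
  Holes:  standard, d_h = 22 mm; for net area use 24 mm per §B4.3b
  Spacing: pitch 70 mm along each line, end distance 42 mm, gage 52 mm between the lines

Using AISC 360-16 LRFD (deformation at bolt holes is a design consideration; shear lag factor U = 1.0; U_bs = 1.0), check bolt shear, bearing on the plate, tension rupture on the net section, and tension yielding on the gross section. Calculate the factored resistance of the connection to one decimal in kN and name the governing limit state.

514.4 kN (net-section rupture governs)

Bolt shear: A_b = π(20)²/4 = 314.16 mm². φR_n = 0.75 × 372 × 314.16 × 8 × 1 = 701.2 kN.
Bearing (12 mm plate, F_u = 450 MPa): end bolts L_c = 42 − 22/2 = 31, R_n = min(1.2×31×12×450, 2.4×20×12×450) = 200.88 kN/bolt; interior L_c = 70 − 22 = 48, R_n = 259.2 kN/bolt. φR_n = 0.75 × (2×200.88 + 6×259.2) = 1467.7 kN.
Tension rupture (net): A_n = (175 − 2×24)×12 = 1524 mm² (U = 1.0, A_e = A_n). φR_n = 0.75 × 450 × 1524 = 514.4 kN.
Tension yield (gross): A_g = 175×12 = 2100 mm². φR_n = 0.90 × 345 × 2100 = 652.1 kN.
Governing: min(701.2, 1467.7, 514.4, 652.1) = 514.4 kN → net-section rupture.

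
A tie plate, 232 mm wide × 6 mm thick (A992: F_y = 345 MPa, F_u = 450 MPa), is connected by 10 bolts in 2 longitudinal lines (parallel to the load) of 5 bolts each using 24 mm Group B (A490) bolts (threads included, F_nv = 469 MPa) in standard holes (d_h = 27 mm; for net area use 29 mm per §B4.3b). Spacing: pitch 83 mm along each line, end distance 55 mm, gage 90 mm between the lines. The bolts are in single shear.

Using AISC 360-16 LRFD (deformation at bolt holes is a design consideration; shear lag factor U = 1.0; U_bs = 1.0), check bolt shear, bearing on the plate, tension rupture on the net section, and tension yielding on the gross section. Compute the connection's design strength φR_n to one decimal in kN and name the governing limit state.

352.4 kN (net-section rupture governs)

Bolt shear: A_b = π(24)²/4 = 452.39 mm². φR_n = 0.75 × 469 × 452.39 × 10 × 1 = 1591.3 kN.
Bearing (6 mm plate, F_u = 450 MPa): end bolts L_c = 55 − 27/2 = 41.5, R_n = min(1.2×41.5×6×450, 2.4×24×6×450) = 134.46 kN/bolt; interior L_c = 83 − 27 = 56, R_n = 155.52 kN/bolt. φR_n = 0.75 × (2×134.46 + 8×155.52) = 1134.8 kN.
Tension rupture (net): A_n = (232 − 2×29)×6 = 1044 mm² (U = 1.0, A_e = A_n). φR_n = 0.75 × 450 × 1044 = 352.4 kN.
Tension yield (gross): A_g = 232×6 = 1392 mm². φR_n = 0.90 × 345 × 1392 = 432.2 kN.
Governing: min(1591.3, 1134.8, 352.4, 432.2) = 352.4 kN → net-section rupture.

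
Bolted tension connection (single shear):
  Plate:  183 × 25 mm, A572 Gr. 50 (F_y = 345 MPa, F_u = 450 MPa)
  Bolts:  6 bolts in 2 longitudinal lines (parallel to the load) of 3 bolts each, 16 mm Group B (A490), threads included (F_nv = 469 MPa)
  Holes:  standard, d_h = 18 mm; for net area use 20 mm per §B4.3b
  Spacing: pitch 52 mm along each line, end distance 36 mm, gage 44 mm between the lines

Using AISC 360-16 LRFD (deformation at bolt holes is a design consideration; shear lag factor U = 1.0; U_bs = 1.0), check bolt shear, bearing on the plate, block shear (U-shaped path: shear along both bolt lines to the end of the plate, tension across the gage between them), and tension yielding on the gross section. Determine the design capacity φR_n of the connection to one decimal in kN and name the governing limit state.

Bolt shear: A_b = π(16)²/4 = 201.06 mm². φR_n = 0.75 × 469 × 201.06 × 6 × 1 = 424.3 kN.
Bearing (25 mm plate, F_u = 450 MPa): end bolts L_c = 36 − 18/2 = 27, R_n = min(1.2×27×25×450, 2.4×16×25×450) = 364.5 kN/bolt; interior L_c = 52 − 18 = 34, R_n = 432 kN/bolt. φR_n = 0.75 × (2×364.5 + 4×432) = 1842.8 kN.
Block shear: shear path 2×[36+2×52] = 2×140 mm, A_gv = 7000, A_nv = 2×(140 − 2.5×20)×25 = 4500 mm²; tension across gage: (44 − 1×20)×25 = 600 mm². R_n = min(0.6×450×4500, 0.6×345×7000) + 1.0×450×600 = min(1215, 1449) + 270 = 1485 kN. φR_n = 0.75 × 1485 = 1113.8 kN.
Tension yield (gross): A_g = 183×25 = 4575 mm². φR_n = 0.90 × 345 × 4575 = 1420.5 kN.
Governing: min(424.3, 1842.8, 1113.8, 1420.5) = 424.3 kN → bolt shear.

424.3 kN (bolt shear governs)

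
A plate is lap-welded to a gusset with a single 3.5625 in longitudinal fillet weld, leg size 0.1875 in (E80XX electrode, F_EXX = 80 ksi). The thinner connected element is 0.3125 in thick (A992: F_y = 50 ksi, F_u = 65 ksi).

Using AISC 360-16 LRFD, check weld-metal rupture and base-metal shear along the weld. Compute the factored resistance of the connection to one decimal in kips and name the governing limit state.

17.0 kips (weld metal governs)

Weld metal: throat = 0.707×0.1875 = 0.13256 in, L = 3.5625 in. φR_n = 0.75 × 0.6 × 80 × 0.13256 × 3.5625 = 17.0 kips.
Base metal shear (0.3125 in plate): yield φR_n = 1.0×0.6×50×0.3125×3.5625 = 33.4 kips; rupture φR_n = 0.75×0.6×65×0.3125×3.5625 = 32.6 kips; take 32.6 kips (rupture).
Governing: min(17.0, 32.6) = 17.0 kips → weld metal.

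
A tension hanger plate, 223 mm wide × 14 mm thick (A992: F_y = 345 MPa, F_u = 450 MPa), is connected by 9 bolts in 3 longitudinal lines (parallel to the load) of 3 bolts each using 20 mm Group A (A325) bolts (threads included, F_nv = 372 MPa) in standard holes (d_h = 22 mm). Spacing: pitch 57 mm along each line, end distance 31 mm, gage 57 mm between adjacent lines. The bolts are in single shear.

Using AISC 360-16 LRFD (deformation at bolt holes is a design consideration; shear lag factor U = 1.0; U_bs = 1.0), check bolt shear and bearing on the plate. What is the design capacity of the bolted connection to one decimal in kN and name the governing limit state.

Bolt shear: A_b = π(20)²/4 = 314.16 mm². φR_n = 0.75 × 372 × 314.16 × 9 × 1 = 788.9 kN.
Bearing (14 mm plate, F_u = 450 MPa): end bolts L_c = 31 − 22/2 = 20, R_n = min(1.2×20×14×450, 2.4×20×14×450) = 151.2 kN/bolt; interior L_c = 57 − 22 = 35, R_n = 264.6 kN/bolt. φR_n = 0.75 × (3×151.2 + 6×264.6) = 1530.9 kN.
Governing: min(788.9, 1530.9) = 788.9 kN → bolt shear.

788.9 kN (bolt shear governs)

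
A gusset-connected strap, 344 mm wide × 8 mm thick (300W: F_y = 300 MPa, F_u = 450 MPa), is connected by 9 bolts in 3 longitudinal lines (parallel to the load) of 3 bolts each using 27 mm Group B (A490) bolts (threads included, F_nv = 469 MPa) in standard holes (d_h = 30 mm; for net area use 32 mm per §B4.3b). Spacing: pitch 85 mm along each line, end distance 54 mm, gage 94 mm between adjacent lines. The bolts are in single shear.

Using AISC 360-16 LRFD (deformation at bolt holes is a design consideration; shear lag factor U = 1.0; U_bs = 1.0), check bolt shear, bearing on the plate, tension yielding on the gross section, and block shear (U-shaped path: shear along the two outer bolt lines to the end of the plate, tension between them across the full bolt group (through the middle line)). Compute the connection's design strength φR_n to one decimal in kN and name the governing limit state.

743.0 kN (gross-section yield governs)

Bolt shear: A_b = π(27)²/4 = 572.56 mm². φR_n = 0.75 × 469 × 572.56 × 9 × 1 = 1812.6 kN.
Bearing (8 mm plate, F_u = 450 MPa): end bolts L_c = 54 − 30/2 = 39, R_n = min(1.2×39×8×450, 2.4×27×8×450) = 168.48 kN/bolt; interior L_c = 85 − 30 = 55, R_n = 233.28 kN/bolt. φR_n = 0.75 × (3×168.48 + 6×233.28) = 1428.8 kN.
Tension yield (gross): A_g = 344×8 = 2752 mm². φR_n = 0.90 × 300 × 2752 = 743.0 kN.
Block shear: shear path 2×[54+2×85] = 2×224 mm, A_gv = 3584, A_nv = 2×(224 − 2.5×32)×8 = 2304 mm²; tension across gage: (188 − 2×32)×8 = 992 mm². R_n = min(0.6×450×2304, 0.6×300×3584) + 1.0×450×992 = min(622.08, 645.12) + 446.4 = 1068.5 kN. φR_n = 0.75 × 1068.5 = 801.4 kN.
Governing: min(1812.6, 1428.8, 743.0, 801.4) = 743.0 kN → gross-section yield.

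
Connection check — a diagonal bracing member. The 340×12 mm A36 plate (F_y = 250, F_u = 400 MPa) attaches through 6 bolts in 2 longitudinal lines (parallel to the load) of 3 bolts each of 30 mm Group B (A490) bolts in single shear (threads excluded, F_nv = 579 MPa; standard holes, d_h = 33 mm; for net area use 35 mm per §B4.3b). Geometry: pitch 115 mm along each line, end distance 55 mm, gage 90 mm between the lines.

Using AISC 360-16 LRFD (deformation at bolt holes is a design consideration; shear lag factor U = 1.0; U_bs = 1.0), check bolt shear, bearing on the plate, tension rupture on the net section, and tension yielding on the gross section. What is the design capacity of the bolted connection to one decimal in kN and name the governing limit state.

918.0 kN (gross-section yield governs)

Bolt shear: A_b = π(30)²/4 = 706.86 mm². φR_n = 0.75 × 579 × 706.86 × 6 × 1 = 1841.7 kN.
Bearing (12 mm plate, F_u = 400 MPa): end bolts L_c = 55 − 33/2 = 38.5, R_n = min(1.2×38.5×12×400, 2.4×30×12×400) = 221.76 kN/bolt; interior L_c = 115 − 33 = 82, R_n = 345.6 kN/bolt. φR_n = 0.75 × (2×221.76 + 4×345.6) = 1369.4 kN.
Tension rupture (net): A_n = (340 − 2×35)×12 = 3240 mm² (U = 1.0, A_e = A_n). φR_n = 0.75 × 400 × 3240 = 972.0 kN.
Tension yield (gross): A_g = 340×12 = 4080 mm². φR_n = 0.90 × 250 × 4080 = 918.0 kN.
Governing: min(1841.7, 1369.4, 972.0, 918.0) = 918.0 kN → gross-section yield.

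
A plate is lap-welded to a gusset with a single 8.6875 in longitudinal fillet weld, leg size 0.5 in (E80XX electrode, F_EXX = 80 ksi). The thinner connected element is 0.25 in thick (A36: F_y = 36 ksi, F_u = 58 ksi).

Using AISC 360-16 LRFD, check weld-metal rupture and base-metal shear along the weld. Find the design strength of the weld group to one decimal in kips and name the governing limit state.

46.9 kips (base-metal shear governs)

Weld metal: throat = 0.707×0.5 = 0.3535 in, L = 8.6875 in. φR_n = 0.75 × 0.6 × 80 × 0.3535 × 8.6875 = 110.6 kips.
Base metal shear (0.25 in plate): yield φR_n = 1.0×0.6×36×0.25×8.6875 = 46.9 kips; rupture φR_n = 0.75×0.6×58×0.25×8.6875 = 56.7 kips; take 46.9 kips (yield).
Governing: min(110.6, 46.9) = 46.9 kips → base-metal shear.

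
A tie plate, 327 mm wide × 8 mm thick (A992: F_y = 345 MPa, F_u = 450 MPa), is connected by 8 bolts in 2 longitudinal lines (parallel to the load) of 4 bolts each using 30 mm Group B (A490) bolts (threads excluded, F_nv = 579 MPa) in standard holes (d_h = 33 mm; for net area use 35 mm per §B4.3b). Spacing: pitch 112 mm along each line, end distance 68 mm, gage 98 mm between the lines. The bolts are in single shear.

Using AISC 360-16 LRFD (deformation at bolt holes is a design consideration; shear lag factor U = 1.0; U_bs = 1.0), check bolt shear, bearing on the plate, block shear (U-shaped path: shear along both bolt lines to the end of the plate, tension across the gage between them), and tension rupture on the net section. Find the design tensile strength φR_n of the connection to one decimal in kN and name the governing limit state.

Bolt shear: A_b = π(30)²/4 = 706.86 mm². φR_n = 0.75 × 579 × 706.86 × 8 × 1 = 2455.6 kN.
Bearing (8 mm plate, F_u = 450 MPa): end bolts L_c = 68 − 33/2 = 51.5, R_n = min(1.2×51.5×8×450, 2.4×30×8×450) = 222.48 kN/bolt; interior L_c = 112 − 33 = 79, R_n = 259.2 kN/bolt. φR_n = 0.75 × (2×222.48 + 6×259.2) = 1500.1 kN.
Block shear: shear path 2×[68+3×112] = 2×404 mm, A_gv = 6464, A_nv = 2×(404 − 3.5×35)×8 = 4504 mm²; tension across gage: (98 − 1×35)×8 = 504 mm². R_n = min(0.6×450×4504, 0.6×345×6464) + 1.0×450×504 = min(1216.1, 1338) + 226.8 = 1442.9 kN. φR_n = 0.75 × 1442.9 = 1082.2 kN.
Tension rupture (net): A_n = (327 − 2×35)×8 = 2056 mm² (U = 1.0, A_e = A_n). φR_n = 0.75 × 450 × 2056 = 693.9 kN.
Governing: min(2455.6, 1500.1, 1082.2, 693.9) = 693.9 kN → net-section rupture.

693.9 kN (net-section rupture governs)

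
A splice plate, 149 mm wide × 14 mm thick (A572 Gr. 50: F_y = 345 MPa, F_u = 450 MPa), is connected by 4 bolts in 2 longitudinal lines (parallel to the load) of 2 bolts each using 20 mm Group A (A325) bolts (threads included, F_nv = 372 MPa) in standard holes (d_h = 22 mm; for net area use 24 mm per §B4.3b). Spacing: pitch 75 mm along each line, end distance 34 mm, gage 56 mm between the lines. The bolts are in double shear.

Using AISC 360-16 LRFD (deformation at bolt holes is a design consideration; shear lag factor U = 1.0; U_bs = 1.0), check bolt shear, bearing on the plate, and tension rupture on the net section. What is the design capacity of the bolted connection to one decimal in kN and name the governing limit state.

477.2 kN (net-section rupture governs)

Bolt shear: A_b = π(20)²/4 = 314.16 mm². φR_n = 0.75 × 372 × 314.16 × 4 × 2 = 701.2 kN.
Bearing (14 mm plate, F_u = 450 MPa): end bolts L_c = 34 − 22/2 = 23, R_n = min(1.2×23×14×450, 2.4×20×14×450) = 173.88 kN/bolt; interior L_c = 75 − 22 = 53, R_n = 302.4 kN/bolt. φR_n = 0.75 × (2×173.88 + 2×302.4) = 714.4 kN.
Tension rupture (net): A_n = (149 − 2×24)×14 = 1414 mm² (U = 1.0, A_e = A_n). φR_n = 0.75 × 450 × 1414 = 477.2 kN.
Governing: min(701.2, 714.4, 477.2) = 477.2 kN → net-section rupture.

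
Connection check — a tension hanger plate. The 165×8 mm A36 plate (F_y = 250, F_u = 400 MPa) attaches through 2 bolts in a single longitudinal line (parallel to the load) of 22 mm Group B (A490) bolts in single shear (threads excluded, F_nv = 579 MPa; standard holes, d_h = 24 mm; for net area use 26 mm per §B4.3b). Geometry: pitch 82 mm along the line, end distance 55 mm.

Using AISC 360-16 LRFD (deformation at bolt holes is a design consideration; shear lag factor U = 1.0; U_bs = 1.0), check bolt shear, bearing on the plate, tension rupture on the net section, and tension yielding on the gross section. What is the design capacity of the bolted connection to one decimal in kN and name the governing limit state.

Bolt shear: A_b = π(22)²/4 = 380.13 mm². φR_n = 0.75 × 579 × 380.13 × 2 × 1 = 330.1 kN.
Bearing (8 mm plate, F_u = 400 MPa): end bolts L_c = 55 − 24/2 = 43, R_n = min(1.2×43×8×400, 2.4×22×8×400) = 165.12 kN/bolt; interior L_c = 82 − 24 = 58, R_n = 168.96 kN/bolt. φR_n = 0.75 × (1×165.12 + 1×168.96) = 250.6 kN.
Tension rupture (net): A_n = (165 − 1×26)×8 = 1112 mm² (U = 1.0, A_e = A_n). φR_n = 0.75 × 400 × 1112 = 333.6 kN.
Tension yield (gross): A_g = 165×8 = 1320 mm². φR_n = 0.90 × 250 × 1320 = 297.0 kN.
Governing: min(330.1, 250.6, 333.6, 297.0) = 250.6 kN → bearing.

250.6 kN (bearing governs)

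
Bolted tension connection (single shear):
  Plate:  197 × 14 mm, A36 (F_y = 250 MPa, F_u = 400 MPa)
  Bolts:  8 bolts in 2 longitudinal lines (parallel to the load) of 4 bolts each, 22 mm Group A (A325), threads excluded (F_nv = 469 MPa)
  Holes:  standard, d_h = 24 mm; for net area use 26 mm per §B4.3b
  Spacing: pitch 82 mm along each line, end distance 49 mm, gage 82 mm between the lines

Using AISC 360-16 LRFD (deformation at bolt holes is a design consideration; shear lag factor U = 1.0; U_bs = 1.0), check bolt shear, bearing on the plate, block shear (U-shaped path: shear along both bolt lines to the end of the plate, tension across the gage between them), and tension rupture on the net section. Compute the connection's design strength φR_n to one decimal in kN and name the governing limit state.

609.0 kN (net-section rupture governs)

Bolt shear: A_b = π(22)²/4 = 380.13 mm². φR_n = 0.75 × 469 × 380.13 × 8 × 1 = 1069.7 kN.
Bearing (14 mm plate, F_u = 400 MPa): end bolts L_c = 49 − 24/2 = 37, R_n = min(1.2×37×14×400, 2.4×22×14×400) = 248.64 kN/bolt; interior L_c = 82 − 24 = 58, R_n = 295.68 kN/bolt. φR_n = 0.75 × (2×248.64 + 6×295.68) = 1703.5 kN.
Block shear: shear path 2×[49+3×82] = 2×295 mm, A_gv = 8260, A_nv = 2×(295 − 3.5×26)×14 = 5712 mm²; tension across gage: (82 − 1×26)×14 = 784 mm². R_n = min(0.6×400×5712, 0.6×250×8260) + 1.0×400×784 = min(1370.9, 1239) + 313.6 = 1552.6 kN. φR_n = 0.75 × 1552.6 = 1164.5 kN.
Tension rupture (net): A_n = (197 − 2×26)×14 = 2030 mm² (U = 1.0, A_e = A_n). φR_n = 0.75 × 400 × 2030 = 609.0 kN.
Governing: min(1069.7, 1703.5, 1164.5, 609.0) = 609.0 kN → net-section rupture.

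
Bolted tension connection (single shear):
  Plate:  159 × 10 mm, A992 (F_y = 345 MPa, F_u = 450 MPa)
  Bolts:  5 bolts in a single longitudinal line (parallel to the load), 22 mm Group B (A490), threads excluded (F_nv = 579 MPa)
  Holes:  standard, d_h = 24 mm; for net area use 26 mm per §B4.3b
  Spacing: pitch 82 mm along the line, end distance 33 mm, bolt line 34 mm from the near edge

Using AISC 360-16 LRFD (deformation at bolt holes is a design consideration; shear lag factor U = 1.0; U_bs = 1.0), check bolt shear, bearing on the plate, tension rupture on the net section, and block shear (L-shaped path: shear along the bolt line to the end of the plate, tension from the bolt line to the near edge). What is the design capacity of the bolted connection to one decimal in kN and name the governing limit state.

Bolt shear: A_b = π(22)²/4 = 380.13 mm². φR_n = 0.75 × 579 × 380.13 × 5 × 1 = 825.4 kN.
Bearing (10 mm plate, F_u = 450 MPa): end bolts L_c = 33 − 24/2 = 21, R_n = min(1.2×21×10×450, 2.4×22×10×450) = 113.4 kN/bolt; interior L_c = 82 − 24 = 58, R_n = 237.6 kN/bolt. φR_n = 0.75 × (1×113.4 + 4×237.6) = 797.9 kN.
Tension rupture (net): A_n = (159 − 1×26)×10 = 1330 mm² (U = 1.0, A_e = A_n). φR_n = 0.75 × 450 × 1330 = 448.9 kN.
Block shear: shear path 1×[33+4×82] = 1×361 mm, A_gv = 3610, A_nv = 1×(361 − 4.5×26)×10 = 2440 mm²; tension to near edge: (34 − 0.5×26)×10 = 210 mm². R_n = min(0.6×450×2440, 0.6×345×3610) + 1.0×450×210 = min(658.8, 747.27) + 94.5 = 753.3 kN. φR_n = 0.75 × 753.3 = 565.0 kN.
Governing: min(825.4, 797.9, 448.9, 565.0) = 448.9 kN → net-section rupture.

448.9 kN (net-section rupture governs)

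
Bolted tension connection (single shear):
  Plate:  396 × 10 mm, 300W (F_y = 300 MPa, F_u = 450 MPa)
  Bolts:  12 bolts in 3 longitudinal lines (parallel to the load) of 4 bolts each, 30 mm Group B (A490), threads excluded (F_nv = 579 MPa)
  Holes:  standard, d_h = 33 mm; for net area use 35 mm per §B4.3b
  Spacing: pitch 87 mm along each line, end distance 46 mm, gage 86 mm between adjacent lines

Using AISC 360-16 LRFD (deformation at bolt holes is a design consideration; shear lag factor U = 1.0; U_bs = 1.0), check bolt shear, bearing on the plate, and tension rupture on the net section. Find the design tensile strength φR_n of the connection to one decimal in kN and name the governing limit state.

982.1 kN (net-section rupture governs)

Bolt shear: A_b = π(30)²/4 = 706.86 mm². φR_n = 0.75 × 579 × 706.86 × 12 × 1 = 3683.4 kN.
Bearing (10 mm plate, F_u = 450 MPa): end bolts L_c = 46 − 33/2 = 29.5, R_n = min(1.2×29.5×10×450, 2.4×30×10×450) = 159.3 kN/bolt; interior L_c = 87 − 33 = 54, R_n = 291.6 kN/bolt. φR_n = 0.75 × (3×159.3 + 9×291.6) = 2326.7 kN.
Tension rupture (net): A_n = (396 − 3×35)×10 = 2910 mm² (U = 1.0, A_e = A_n). φR_n = 0.75 × 450 × 2910 = 982.1 kN.
Governing: min(3683.4, 2326.7, 982.1) = 982.1 kN → net-section rupture.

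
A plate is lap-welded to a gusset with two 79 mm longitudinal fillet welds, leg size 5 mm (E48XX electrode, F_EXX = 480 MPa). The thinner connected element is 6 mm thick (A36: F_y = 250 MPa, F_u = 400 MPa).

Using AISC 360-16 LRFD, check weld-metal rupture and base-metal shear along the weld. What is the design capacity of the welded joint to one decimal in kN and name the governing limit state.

120.6 kN (weld metal governs)

Weld metal: throat = 0.707×5 = 3.535 mm, L = 2×79 = 158 mm. φR_n = 0.75 × 0.6 × 480 × 3.535 × 158 = 120.6 kN.
Base metal shear (6 mm plate): yield φR_n = 1.0×0.6×250×6×158 = 142.2 kN; rupture φR_n = 0.75×0.6×400×6×158 = 170.6 kN; take 142.2 kN (yield).
Governing: min(120.6, 142.2) = 120.6 kN → weld metal.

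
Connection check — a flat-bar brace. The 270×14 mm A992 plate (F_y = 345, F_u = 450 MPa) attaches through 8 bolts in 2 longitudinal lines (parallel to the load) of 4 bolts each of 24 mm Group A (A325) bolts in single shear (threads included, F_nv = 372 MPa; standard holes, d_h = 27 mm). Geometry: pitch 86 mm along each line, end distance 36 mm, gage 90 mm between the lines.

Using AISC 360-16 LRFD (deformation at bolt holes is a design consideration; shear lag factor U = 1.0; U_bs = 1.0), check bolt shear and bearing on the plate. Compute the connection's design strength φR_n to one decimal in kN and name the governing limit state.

1009.7 kN (bolt shear governs)

Bolt shear: A_b = π(24)²/4 = 452.39 mm². φR_n = 0.75 × 372 × 452.39 × 8 × 1 = 1009.7 kN.
Bearing (14 mm plate, F_u = 450 MPa): end bolts L_c = 36 − 27/2 = 22.5, R_n = min(1.2×22.5×14×450, 2.4×24×14×450) = 170.1 kN/bolt; interior L_c = 86 − 27 = 59, R_n = 362.88 kN/bolt. φR_n = 0.75 × (2×170.1 + 6×362.88) = 1888.1 kN.
Governing: min(1009.7, 1888.1) = 1009.7 kN → bolt shear.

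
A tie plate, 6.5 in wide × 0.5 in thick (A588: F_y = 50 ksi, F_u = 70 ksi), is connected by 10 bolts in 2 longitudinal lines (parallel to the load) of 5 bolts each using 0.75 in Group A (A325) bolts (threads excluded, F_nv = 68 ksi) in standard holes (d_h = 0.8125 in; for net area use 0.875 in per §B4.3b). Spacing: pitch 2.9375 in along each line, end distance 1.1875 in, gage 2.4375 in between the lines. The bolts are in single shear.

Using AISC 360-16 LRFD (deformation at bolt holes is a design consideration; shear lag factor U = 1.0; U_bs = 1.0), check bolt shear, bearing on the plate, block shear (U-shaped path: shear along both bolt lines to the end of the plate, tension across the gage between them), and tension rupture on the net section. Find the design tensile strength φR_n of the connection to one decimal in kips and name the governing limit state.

Bolt shear: A_b = π(0.75)²/4 = 0.44179 in². φR_n = 0.75 × 68 × 0.44179 × 10 × 1 = 225.3 kips.
Bearing (0.5 in plate, F_u = 70 ksi): end bolts L_c = 1.1875 − 0.8125/2 = 0.78125, R_n = min(1.2×0.78125×0.5×70, 2.4×0.75×0.5×70) = 32.813 kips/bolt; interior L_c = 2.9375 − 0.8125 = 2.125, R_n = 63 kips/bolt. φR_n = 0.75 × (2×32.813 + 8×63) = 427.2 kips.
Block shear: shear path 2×[1.1875+4×2.9375] = 2×12.9375 in, A_gv = 12.938, A_nv = 2×(12.9375 − 4.5×0.875)×0.5 = 9 in²; tension across gage: (2.4375 − 1×0.875)×0.5 = 0.78125 in². R_n = min(0.6×70×9, 0.6×50×12.938) + 1.0×70×0.78125 = min(378, 388.14) + 54.688 = 432.69 kips. φR_n = 0.75 × 432.69 = 324.5 kips.
Tension rupture (net): A_n = (6.5 − 2×0.875)×0.5 = 2.375 in² (U = 1.0, A_e = A_n). φR_n = 0.75 × 70 × 2.375 = 124.7 kips.
Governing: min(225.3, 427.2, 324.5, 124.7) = 124.7 kips → net-section rupture.

124.7 kips (net-section rupture governs)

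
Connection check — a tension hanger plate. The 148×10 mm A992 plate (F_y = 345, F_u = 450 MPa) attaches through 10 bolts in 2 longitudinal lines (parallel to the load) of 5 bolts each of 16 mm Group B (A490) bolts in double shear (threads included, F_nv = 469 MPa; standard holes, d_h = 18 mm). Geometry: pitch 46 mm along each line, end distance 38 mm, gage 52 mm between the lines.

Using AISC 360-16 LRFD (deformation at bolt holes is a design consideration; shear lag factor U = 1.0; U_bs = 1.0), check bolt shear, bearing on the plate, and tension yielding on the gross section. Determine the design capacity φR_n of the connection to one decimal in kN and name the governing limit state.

459.5 kN (gross-section yield governs)

Bolt shear: A_b = π(16)²/4 = 201.06 mm². φR_n = 0.75 × 469 × 201.06 × 10 × 2 = 1414.5 kN.
Bearing (10 mm plate, F_u = 450 MPa): end bolts L_c = 38 − 18/2 = 29, R_n = min(1.2×29×10×450, 2.4×16×10×450) = 156.6 kN/bolt; interior L_c = 46 − 18 = 28, R_n = 151.2 kN/bolt. φR_n = 0.75 × (2×156.6 + 8×151.2) = 1142.1 kN.
Tension yield (gross): A_g = 148×10 = 1480 mm². φR_n = 0.90 × 345 × 1480 = 459.5 kN.
Governing: min(1414.5, 1142.1, 459.5) = 459.5 kN → gross-section yield.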